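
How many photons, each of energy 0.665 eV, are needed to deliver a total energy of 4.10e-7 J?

Per-photon energy: E = 1.065e-19 J (from energy = 0.665 eV).
N = E_total / E_photon = 4.10e-7 J / 1.065e-19 J = 3.85e12.

3.85e12 photons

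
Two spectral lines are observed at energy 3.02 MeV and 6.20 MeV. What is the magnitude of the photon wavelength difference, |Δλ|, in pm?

Using λ = hc/E: λ₁ = 4.105e-13 m, λ₂ = 2.000e-13 m.
|Δλ| = |4.105e-13 − 2.000e-13| = 2.11e-13 m = 0.211 pm.

0.211 pm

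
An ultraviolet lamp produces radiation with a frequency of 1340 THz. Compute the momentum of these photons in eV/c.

(h = 6.62607015·10^-34 J·s, c = 2.99792458·10^8 m/s, 1 eV = 1.602176634·10^-19 J.)
Convert to SI: f = 1340 THz = 1.34·10^15 Hz.
The photon relation is p = hf/c, giving p = 2.962·10^-27 kg·m/s.
Converting to eV/c: p = 5.542 eV/c ≈ 5.54 eV/c.

5.54 eV/c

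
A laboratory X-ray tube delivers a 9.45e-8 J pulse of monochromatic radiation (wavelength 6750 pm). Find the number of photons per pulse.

3.21e9 photons

Per-photon energy: E = 2.943e-17 J (from wavelength = 6750 pm).
N = E_total / E_photon = 9.45e-8 J / 2.943e-17 J = 3.21e9.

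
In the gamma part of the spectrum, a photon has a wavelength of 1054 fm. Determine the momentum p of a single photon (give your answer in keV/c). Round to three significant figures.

In SI units: λ = 1054 fm = 1.054e-12 m.
For a photon p = h/λ, so p = 6.287e-22 kg·m/s.
Converting to keV/c: p = 1176 keV/c ≈ 1180 keV/c.

1180 keV/c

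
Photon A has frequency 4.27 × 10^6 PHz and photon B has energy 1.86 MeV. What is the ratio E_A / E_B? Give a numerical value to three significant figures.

9.49

E_A = 2.829 × 10^-12 J (from frequency = 4.27 × 10^6 PHz, via E = hf).
E_B = 2.980 × 10^-13 J (from energy = 1.86 MeV, via E given directly).
Ratio = 2.829 × 10^-12 / 2.980 × 10^-13 = 9.49.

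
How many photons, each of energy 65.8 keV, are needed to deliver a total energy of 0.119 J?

Per-photon energy: E = 1.054 × 10^-14 J (from energy = 65.8 keV).
N = E_total / E_photon = 0.119 J / 1.054 × 10^-14 J = 1.13 × 10^13.

1.13 × 10^13 photons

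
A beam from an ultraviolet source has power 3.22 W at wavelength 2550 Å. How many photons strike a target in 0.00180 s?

7.44 × 10^15 photons

Total energy: E_total = P·t = 3.22 × 0.00180 = 0.005796 J.
Per-photon energy: E = 7.790 × 10^-19 J.
N = E_total / E_photon = 7.44 × 10^15.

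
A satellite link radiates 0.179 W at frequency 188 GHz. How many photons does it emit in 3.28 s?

4.71 × 10^21 photons

Total energy: E_total = P·t = 0.179 × 3.28 = 0.5871 J.
Per-photon energy: E = 1.246 × 10^-22 J.
N = E_total / E_photon = 4.71 × 10^21.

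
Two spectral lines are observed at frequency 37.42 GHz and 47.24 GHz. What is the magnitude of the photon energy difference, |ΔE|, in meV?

0.0406 meV

Using E = hf: E₁ = 2.4795 × 10^-23 J, E₂ = 3.1302 × 10^-23 J.
|ΔE| = |2.4795 × 10^-23 − 3.1302 × 10^-23| = 6.51 × 10^-24 J = 0.0406 meV.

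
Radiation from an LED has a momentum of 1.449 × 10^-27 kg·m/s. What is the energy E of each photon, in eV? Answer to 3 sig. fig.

Apply E = pc: E = 4.344 × 10^-19 J.
Converting to eV: E = 2.711 eV ≈ 2.71 eV.

2.71 eV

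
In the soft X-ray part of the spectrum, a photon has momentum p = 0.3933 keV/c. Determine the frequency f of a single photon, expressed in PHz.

95.1 PHz

First convert: p = 0.3933 keV/c = 2.1019e-25 kg·m/s.
Since f = pc/h for a photon, f = 9.510e16 Hz.
Converting to PHz: f = 95.10 PHz ≈ 95.1 PHz.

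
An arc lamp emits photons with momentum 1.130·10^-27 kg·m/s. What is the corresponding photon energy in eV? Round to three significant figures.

2.11 eV

(c = 2.99792458·10^8 m/s, 1 eV = 1.602176634·10^-19 J.)
Since E = pc for a photon, E = 3.388·10^-19 J.
Converting to eV: E = 2.114 eV ≈ 2.11 eV.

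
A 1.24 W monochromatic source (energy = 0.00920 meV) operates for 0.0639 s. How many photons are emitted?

5.38 × 10^22 photons

Total energy: E_total = P·t = 1.24 × 0.0639 = 0.07924 J.
Per-photon energy: E = 1.474 × 10^-24 J.
N = E_total / E_photon = 5.38 × 10^22.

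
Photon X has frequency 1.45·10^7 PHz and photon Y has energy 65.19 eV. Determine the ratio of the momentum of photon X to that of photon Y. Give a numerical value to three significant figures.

9.20·10^5

p_X = 3.205·10^-20 kg·m/s (from frequency = 1.45·10^7 PHz, via p = hf/c).
p_Y = 3.484·10^-26 kg·m/s (from energy = 65.19 eV, via p = E/c).
Ratio = 3.205·10^-20 / 3.484·10^-26 = 9.20·10^5.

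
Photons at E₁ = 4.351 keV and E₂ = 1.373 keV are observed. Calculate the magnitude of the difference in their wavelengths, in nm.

Using λ = hc/E: λ₁ = 2.8496e-10 m, λ₂ = 9.0302e-10 m.
|Δλ| = |2.8496e-10 − 9.0302e-10| = 6.18e-10 m = 0.618 nm.

0.618 nm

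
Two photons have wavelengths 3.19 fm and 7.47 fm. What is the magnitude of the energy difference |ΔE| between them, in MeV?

Using E = hc/λ: E₁ = 6.227 × 10^-11 J, E₂ = 2.659 × 10^-11 J.
|ΔE| = |6.227 × 10^-11 − 2.659 × 10^-11| = 3.57 × 10^-11 J = 223 MeV.

223 MeV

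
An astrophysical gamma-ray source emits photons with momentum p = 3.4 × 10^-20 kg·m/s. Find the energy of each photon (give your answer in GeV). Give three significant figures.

0.0636 GeV

(c = 2.99792458 × 10^8 m/s, 1 eV = 1.602176634 × 10^-19 J.)
For a photon E = pc, so E = 1.019 × 10^-11 J.
Converting to GeV: E = 0.06362 GeV ≈ 0.0636 GeV.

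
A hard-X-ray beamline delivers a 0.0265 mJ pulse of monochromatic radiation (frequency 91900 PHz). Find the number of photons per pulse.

Per-photon energy: E = 6.089 × 10^-14 J (from frequency = 91900 PHz).
N = E_total / E_photon = 2.65 × 10^-5 J / 6.089 × 10^-14 J = 4.35 × 10^8.

4.35 × 10^8 photons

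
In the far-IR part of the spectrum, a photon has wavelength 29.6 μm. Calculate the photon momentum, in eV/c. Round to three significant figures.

0.0419 eV/c

First convert: λ = 29.6 μm = 2.96e-5 m.
The photon relation is p = h/λ, giving p = 2.239e-29 kg·m/s.
Converting to eV/c: p = 0.04189 eV/c ≈ 0.0419 eV/c.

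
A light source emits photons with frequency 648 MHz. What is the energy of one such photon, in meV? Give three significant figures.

(h = 6.62607015e-34 J·s, 1 eV = 1.602176634e-19 J.)
Convert to SI: f = 648 MHz = 6.48e8 Hz.
For a photon E = hf, so E = 4.294e-25 J.
Converting to meV: E = 0.002680 meV ≈ 2.68e-3 meV.

2.68e-3 meV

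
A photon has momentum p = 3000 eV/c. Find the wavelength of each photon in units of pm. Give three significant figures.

413 pm

First convert: p = 3000 eV/c = 1.6033e-24 kg·m/s.
For a photon λ = h/p, so λ = 4.133e-10 m.
Converting to pm: λ = 413.3 pm ≈ 413 pm.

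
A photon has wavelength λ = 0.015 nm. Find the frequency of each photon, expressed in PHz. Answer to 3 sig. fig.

2.00 × 10^4 PHz

(c = 2.99792458 × 10^8 m/s.)
In SI units: λ = 0.015 nm = 1.5 × 10^-11 m.
The photon relation is f = c/λ, giving f = 1.999 × 10^19 Hz.
Converting to PHz: f = 19990 PHz ≈ 2.00 × 10^4 PHz.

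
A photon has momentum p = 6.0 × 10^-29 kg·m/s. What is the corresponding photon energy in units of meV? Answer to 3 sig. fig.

Apply E = pc: E = 1.799 × 10^-20 J.
Converting to meV: E = 112.3 meV ≈ 112 meV.

112 meV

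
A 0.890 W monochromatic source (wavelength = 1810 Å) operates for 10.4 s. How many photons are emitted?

8.43e18 photons

Total energy: E_total = P·t = 0.890 × 10.4 = 9.256 J.
Per-photon energy: E = 1.097e-18 J.
N = E_total / E_photon = 8.43e18.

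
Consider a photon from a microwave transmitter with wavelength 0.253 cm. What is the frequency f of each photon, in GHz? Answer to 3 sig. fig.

First convert: λ = 0.253 cm = 0.00253 m.
Since f = c/λ for a photon, f = 1.185e11 Hz.
Converting to GHz: f = 118.5 GHz ≈ 118 GHz.

118 GHz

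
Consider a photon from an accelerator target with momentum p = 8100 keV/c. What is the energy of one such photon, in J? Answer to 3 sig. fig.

In SI units: p = 8100 keV/c = 4.3289e-21 kg·m/s.
Since E = pc for a photon, E = 1.298e-12 J.
So E ≈ 1.30e-12 J.

1.30e-12 J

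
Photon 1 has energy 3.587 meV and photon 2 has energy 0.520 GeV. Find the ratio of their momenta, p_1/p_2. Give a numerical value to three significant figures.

p_1 = 1.917e-30 kg·m/s (from energy = 3.587 meV, via p = E/c).
p_2 = 2.779e-19 kg·m/s (from energy = 0.520 GeV, via p = E/c).
Ratio = 1.917e-30 / 2.779e-19 = 6.90e-12.

6.90e-12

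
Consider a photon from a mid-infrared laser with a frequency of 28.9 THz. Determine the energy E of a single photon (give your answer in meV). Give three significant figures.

Use h = 6.62607015e-34 J·s, 1 eV = 1.602176634e-19 J.
Convert to SI: f = 28.9 THz = 2.89e13 Hz.
Since E = hf for a photon, E = 1.915e-20 J.
Converting to meV: E = 119.5 meV ≈ 120 meV.

120 meV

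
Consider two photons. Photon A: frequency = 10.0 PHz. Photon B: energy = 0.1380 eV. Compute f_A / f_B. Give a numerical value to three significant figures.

300

f_A = 1.000e16 Hz (from frequency = 10.0 PHz, via f given directly).
f_B = 3.337e13 Hz (from energy = 0.1380 eV, via f = E/h).
Ratio = 1.000e16 / 3.337e13 = 300.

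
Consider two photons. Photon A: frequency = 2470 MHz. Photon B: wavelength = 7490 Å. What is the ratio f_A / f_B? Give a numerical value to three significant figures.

f_A = 2.470·10^9 Hz (from frequency = 2470 MHz, via f given directly).
f_B = 4.003·10^14 Hz (from wavelength = 7490 Å, via f = c/λ).
Ratio = 2.470·10^9 / 4.003·10^14 = 6.17·10^-6.

6.17·10^-6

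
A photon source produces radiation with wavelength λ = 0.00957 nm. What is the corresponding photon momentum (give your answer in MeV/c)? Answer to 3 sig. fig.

Convert to SI: λ = 0.00957 nm = 9.57e-12 m.
For a photon p = h/λ, so p = 6.924e-23 kg·m/s.
Converting to MeV/c: p = 0.1296 MeV/c ≈ 0.130 MeV/c.

0.130 MeV/c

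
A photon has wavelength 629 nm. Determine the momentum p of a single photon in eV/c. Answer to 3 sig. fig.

Use h = 6.62607015 × 10^-34 J·s, c = 2.99792458 × 10^8 m/s, 1 eV = 1.602176634 × 10^-19 J.
First convert: λ = 629 nm = 6.29 × 10^-7 m.
Since p = h/λ for a photon, p = 1.053 × 10^-27 kg·m/s.
Converting to eV/c: p = 1.971 eV/c ≈ 1.97 eV/c.

1.97 eV/c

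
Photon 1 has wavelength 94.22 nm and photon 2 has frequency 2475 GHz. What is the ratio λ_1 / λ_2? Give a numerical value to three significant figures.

7.78e-4

λ_1 = 9.422e-8 m (from wavelength = 94.22 nm, via λ given directly).
λ_2 = 1.211e-4 m (from frequency = 2475 GHz, via λ = c/f).
Ratio = 9.422e-8 / 1.211e-4 = 7.78e-4.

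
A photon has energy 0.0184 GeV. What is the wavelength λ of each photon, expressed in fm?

67.4 fm

Use h = 6.62607015e-34 J·s, c = 2.99792458e8 m/s, 1 eV = 1.602176634e-19 J.
First convert: E = 0.0184 GeV = 2.9480e-12 J.
Apply λ = hc/E: λ = 6.738e-14 m.
Converting to fm: λ = 67.38 fm ≈ 67.4 fm.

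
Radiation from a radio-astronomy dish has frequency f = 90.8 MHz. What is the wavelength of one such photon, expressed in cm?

(c = 2.99792458e8 m/s.)
Convert to SI: f = 90.8 MHz = 9.08e7 Hz.
Since λ = c/f for a photon, λ = 3.302 m.
Converting to cm: λ = 330.2 cm ≈ 330 cm.

330 cm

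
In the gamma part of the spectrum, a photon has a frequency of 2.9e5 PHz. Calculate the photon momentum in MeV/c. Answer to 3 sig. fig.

In SI units: f = 2.9e5 PHz = 2.9e20 Hz.
For a photon p = hf/c, so p = 6.410e-22 kg·m/s.
Converting to MeV/c: p = 1.199 MeV/c ≈ 1.20 MeV/c.

1.20 MeV/c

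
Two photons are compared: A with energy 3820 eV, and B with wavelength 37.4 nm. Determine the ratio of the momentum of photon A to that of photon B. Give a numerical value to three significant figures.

115

p_A = 2.042e-24 kg·m/s (from energy = 3820 eV, via p = E/c).
p_B = 1.772e-26 kg·m/s (from wavelength = 37.4 nm, via p = h/λ).
Ratio = 2.042e-24 / 1.772e-26 = 115.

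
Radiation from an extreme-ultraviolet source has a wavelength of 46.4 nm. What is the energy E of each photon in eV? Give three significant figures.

26.7 eV

Use h = 6.62607015e-34 J·s, c = 2.99792458e8 m/s, 1 eV = 1.602176634e-19 J.
First convert: λ = 46.4 nm = 4.64e-8 m.
Apply E = hc/λ: E = 4.281e-18 J.
Converting to eV: E = 26.72 eV ≈ 26.7 eV.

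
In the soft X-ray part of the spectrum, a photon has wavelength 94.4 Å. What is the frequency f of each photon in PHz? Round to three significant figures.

31.8 PHz

Use c = 2.99792458 × 10^8 m/s.
First convert: λ = 94.4 Å = 9.44 × 10^-9 m.
Since f = c/λ for a photon, f = 3.176 × 10^16 Hz.
Converting to PHz: f = 31.76 PHz ≈ 31.8 PHz.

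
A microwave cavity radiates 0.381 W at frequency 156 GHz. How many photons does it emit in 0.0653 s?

2.41e20 photons

Total energy: E_total = P·t = 0.381 × 0.0653 = 0.02488 J.
Per-photon energy: E = 1.034e-22 J.
N = E_total / E_photon = 2.41e20.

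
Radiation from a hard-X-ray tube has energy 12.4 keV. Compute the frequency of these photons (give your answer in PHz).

3000 PHz

Convert to SI: E = 12.4 keV = 1.9867 × 10^-15 J.
For a photon f = E/h, so f = 2.998 × 10^18 Hz.
Converting to PHz: f = 2998 PHz ≈ 3000 PHz.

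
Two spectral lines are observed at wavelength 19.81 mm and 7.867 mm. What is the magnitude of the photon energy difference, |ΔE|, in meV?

Using E = hc/λ: E₁ = 1.0027·10^-23 J, E₂ = 2.5250·10^-23 J.
|ΔE| = |1.0027·10^-23 − 2.5250·10^-23| = 1.52·10^-23 J = 0.0950 meV.

0.0950 meV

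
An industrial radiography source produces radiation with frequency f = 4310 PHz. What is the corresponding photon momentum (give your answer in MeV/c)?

Convert to SI: f = 4310 PHz = 4.31e18 Hz.
Since p = hf/c for a photon, p = 9.526e-24 kg·m/s.
Converting to MeV/c: p = 0.01782 MeV/c ≈ 0.0178 MeV/c.

0.0178 MeV/c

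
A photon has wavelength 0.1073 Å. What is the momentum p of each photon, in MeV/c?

0.116 MeV/c

Take h = 6.62607015e-34 J·s, c = 2.99792458e8 m/s, 1 eV = 1.602176634e-19 J.
Convert to SI: λ = 0.1073 Å = 1.073e-11 m.
For a photon p = h/λ, so p = 6.175e-23 kg·m/s.
Converting to MeV/c: p = 0.1155 MeV/c ≈ 0.116 MeV/c.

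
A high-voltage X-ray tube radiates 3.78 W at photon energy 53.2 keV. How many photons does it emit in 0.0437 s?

1.94·10^13 photons

Total energy: E_total = P·t = 3.78 × 0.0437 = 0.1652 J.
Per-photon energy: E = 8.524·10^-15 J.
N = E_total / E_photon = 1.94·10^13.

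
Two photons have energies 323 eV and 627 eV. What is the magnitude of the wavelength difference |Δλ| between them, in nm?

Using λ = hc/E: λ₁ = 3.839e-9 m, λ₂ = 1.977e-9 m.
|Δλ| = |3.839e-9 − 1.977e-9| = 1.86e-9 m = 1.86 nm.

1.86 nm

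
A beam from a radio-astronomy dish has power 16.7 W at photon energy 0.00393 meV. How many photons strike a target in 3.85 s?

1.02 × 10^26 photons

Total energy: E_total = P·t = 16.7 × 3.85 = 64.30 J.
Per-photon energy: E = 6.297 × 10^-25 J.
N = E_total / E_photon = 1.02 × 10^26.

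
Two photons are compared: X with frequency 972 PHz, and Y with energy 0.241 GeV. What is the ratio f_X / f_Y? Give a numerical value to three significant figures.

f_X = 9.720 × 10^17 Hz (from frequency = 972 PHz, via f given directly).
f_Y = 5.827 × 10^22 Hz (from energy = 0.241 GeV, via f = E/h).
Ratio = 9.720 × 10^17 / 5.827 × 10^22 = 1.67 × 10^-5.

1.67 × 10^-5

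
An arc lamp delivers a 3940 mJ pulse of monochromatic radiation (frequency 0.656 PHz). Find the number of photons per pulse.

9.06e18 photons

Per-photon energy: E = 4.347e-19 J (from frequency = 0.656 PHz).
N = E_total / E_photon = 3.94 J / 4.347e-19 J = 9.06e18.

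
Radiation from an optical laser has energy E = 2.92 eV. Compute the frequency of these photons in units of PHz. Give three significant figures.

0.706 PHz

Convert to SI: E = 2.92 eV = 4.6784 × 10^-19 J.
For a photon f = E/h, so f = 7.061 × 10^14 Hz.
Converting to PHz: f = 0.7061 PHz ≈ 0.706 PHz.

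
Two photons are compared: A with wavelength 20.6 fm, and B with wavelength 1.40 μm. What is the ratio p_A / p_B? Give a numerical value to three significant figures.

6.80·10^7

p_A = 3.217·10^-20 kg·m/s (from wavelength = 20.6 fm, via p = h/λ).
p_B = 4.733·10^-28 kg·m/s (from wavelength = 1.40 μm, via p = h/λ).
Ratio = 3.217·10^-20 / 4.733·10^-28 = 6.80·10^7.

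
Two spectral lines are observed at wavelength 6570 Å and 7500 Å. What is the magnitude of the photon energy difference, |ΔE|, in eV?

Using E = hc/λ: E₁ = 3.024 × 10^-19 J, E₂ = 2.649 × 10^-19 J.
|ΔE| = |3.024 × 10^-19 − 2.649 × 10^-19| = 3.75 × 10^-20 J = 0.234 eV.

0.234 eV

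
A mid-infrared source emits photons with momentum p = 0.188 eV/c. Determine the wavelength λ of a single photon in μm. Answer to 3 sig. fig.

6.59 μm

Use h = 6.62607015·10^-34 J·s, c = 2.99792458·10^8 m/s, 1 eV = 1.602176634·10^-19 J.
First convert: p = 0.188 eV/c = 1.0047·10^-28 kg·m/s.
Since λ = h/p for a photon, λ = 6.595·10^-6 m.
Converting to μm: λ = 6.595 μm ≈ 6.59 μm.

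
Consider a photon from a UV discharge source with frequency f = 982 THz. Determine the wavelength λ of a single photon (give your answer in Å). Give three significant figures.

3050 Å

(c = 2.99792458e8 m/s.)
Convert to SI: f = 982 THz = 9.82e14 Hz.
For a photon λ = c/f, so λ = 3.053e-7 m.
Converting to Å: λ = 3053 Å ≈ 3050 Å.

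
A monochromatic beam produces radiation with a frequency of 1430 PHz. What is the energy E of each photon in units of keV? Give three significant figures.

5.91 keV

(h = 6.62607015e-34 J·s, 1 eV = 1.602176634e-19 J.)
Convert to SI: f = 1430 PHz = 1.43e18 Hz.
The photon relation is E = hf, giving E = 9.475e-16 J.
Converting to keV: E = 5.914 keV ≈ 5.91 keV.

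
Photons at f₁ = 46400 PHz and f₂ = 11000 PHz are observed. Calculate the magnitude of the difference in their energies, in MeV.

Using E = hf: E₁ = 3.074 × 10^-14 J, E₂ = 7.289 × 10^-15 J.
|ΔE| = |3.074 × 10^-14 − 7.289 × 10^-15| = 2.35 × 10^-14 J = 0.146 MeV.

0.146 MeV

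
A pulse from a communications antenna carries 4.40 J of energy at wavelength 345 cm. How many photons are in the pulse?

7.64 × 10^25 photons

Per-photon energy: E = 5.758 × 10^-26 J (from wavelength = 345 cm).
N = E_total / E_photon = 4.40 J / 5.758 × 10^-26 J = 7.64 × 10^25.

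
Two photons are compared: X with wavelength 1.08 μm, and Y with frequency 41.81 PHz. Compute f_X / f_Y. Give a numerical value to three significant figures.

6.64e-3

f_X = 2.776e14 Hz (from wavelength = 1.08 μm, via f = c/λ).
f_Y = 4.181e16 Hz (from frequency = 41.81 PHz, via f given directly).
Ratio = 2.776e14 / 4.181e16 = 6.64e-3.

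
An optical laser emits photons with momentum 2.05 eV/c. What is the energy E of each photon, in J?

Take c = 2.99792458e8 m/s, 1 eV = 1.602176634e-19 J.
In SI units: p = 2.05 eV/c = 1.0956e-27 kg·m/s.
For a photon E = pc, so E = 3.284e-19 J.
So E ≈ 3.28e-19 J.

3.28e-19 J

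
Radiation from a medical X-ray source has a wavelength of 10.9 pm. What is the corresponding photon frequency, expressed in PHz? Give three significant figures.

2.75 × 10^4 PHz

(c = 2.99792458 × 10^8 m/s.)
First convert: λ = 10.9 pm = 1.09 × 10^-11 m.
Since f = c/λ for a photon, f = 2.750 × 10^19 Hz.
Converting to PHz: f = 27500 PHz ≈ 2.75 × 10^4 PHz.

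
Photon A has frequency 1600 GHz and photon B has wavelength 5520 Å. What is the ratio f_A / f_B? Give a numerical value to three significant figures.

2.95e-3

f_A = 1.600e12 Hz (from frequency = 1600 GHz, via f given directly).
f_B = 5.431e14 Hz (from wavelength = 5520 Å, via f = c/λ).
Ratio = 1.600e12 / 5.431e14 = 2.95e-3.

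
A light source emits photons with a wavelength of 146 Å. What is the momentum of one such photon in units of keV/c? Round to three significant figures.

0.0849 keV/c

Convert to SI: λ = 146 Å = 1.46 × 10^-8 m.
The photon relation is p = h/λ, giving p = 4.538 × 10^-26 kg·m/s.
Converting to keV/c: p = 0.08492 keV/c ≈ 0.0849 keV/c.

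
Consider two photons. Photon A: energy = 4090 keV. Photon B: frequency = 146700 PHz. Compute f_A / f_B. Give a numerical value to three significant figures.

f_A = 9.890 × 10^20 Hz (from energy = 4090 keV, via f = E/h).
f_B = 1.467 × 10^20 Hz (from frequency = 146700 PHz, via f given directly).
Ratio = 9.890 × 10^20 / 1.467 × 10^20 = 6.74.

6.74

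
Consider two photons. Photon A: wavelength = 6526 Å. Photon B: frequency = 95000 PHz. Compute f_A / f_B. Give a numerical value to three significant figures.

f_A = 4.594e14 Hz (from wavelength = 6526 Å, via f = c/λ).
f_B = 9.500e19 Hz (from frequency = 95000 PHz, via f given directly).
Ratio = 4.594e14 / 9.500e19 = 4.84e-6.

4.84e-6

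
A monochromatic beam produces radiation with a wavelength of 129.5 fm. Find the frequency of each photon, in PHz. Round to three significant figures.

2.31 × 10^6 PHz

Convert to SI: λ = 129.5 fm = 1.295 × 10^-13 m.
Apply f = c/λ: f = 2.315 × 10^21 Hz.
Converting to PHz: f = 2.315 × 10^6 PHz ≈ 2.31 × 10^6 PHz.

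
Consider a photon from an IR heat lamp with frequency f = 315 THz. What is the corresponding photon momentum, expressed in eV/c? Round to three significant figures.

In SI units: f = 315 THz = 3.15 × 10^14 Hz.
The photon relation is p = hf/c, giving p = 6.962 × 10^-28 kg·m/s.
Converting to eV/c: p = 1.303 eV/c ≈ 1.30 eV/c.

1.30 eV/c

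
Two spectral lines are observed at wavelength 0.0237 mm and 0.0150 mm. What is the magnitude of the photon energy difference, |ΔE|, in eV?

0.0303 eV

Using E = hc/λ: E₁ = 8.382 × 10^-21 J, E₂ = 1.324 × 10^-20 J.
|ΔE| = |8.382 × 10^-21 − 1.324 × 10^-20| = 4.86 × 10^-21 J = 0.0303 eV.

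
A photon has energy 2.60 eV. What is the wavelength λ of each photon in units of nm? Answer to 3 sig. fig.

Take h = 6.62607015·10^-34 J·s, c = 2.99792458·10^8 m/s, 1 eV = 1.602176634·10^-19 J.
Convert to SI: E = 2.60 eV = 4.1657·10^-19 J.
For a photon λ = hc/E, so λ = 4.769·10^-7 m.
Converting to nm: λ = 476.9 nm ≈ 477 nm.

477 nm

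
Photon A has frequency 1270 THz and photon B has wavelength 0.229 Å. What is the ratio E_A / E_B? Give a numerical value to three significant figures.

E_A = 8.415 × 10^-19 J (from frequency = 1270 THz, via E = hf).
E_B = 8.674 × 10^-15 J (from wavelength = 0.229 Å, via E = hc/λ).
Ratio = 8.415 × 10^-19 / 8.674 × 10^-15 = 9.70 × 10^-5.

9.70 × 10^-5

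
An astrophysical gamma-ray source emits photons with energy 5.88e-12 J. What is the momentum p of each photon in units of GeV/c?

0.0367 GeV/c

Apply p = E/c: p = 1.961e-20 kg·m/s.
Converting to GeV/c: p = 0.03670 GeV/c ≈ 0.0367 GeV/c.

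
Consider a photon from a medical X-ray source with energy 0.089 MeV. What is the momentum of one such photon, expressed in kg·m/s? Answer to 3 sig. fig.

(c = 2.99792458e8 m/s, 1 eV = 1.602176634e-19 J.)
In SI units: E = 0.089 MeV = 1.4259e-14 J.
For a photon p = E/c, so p = 4.756e-23 kg·m/s.
So p ≈ 4.76e-23 kg·m/s.

4.76e-23 kg·m/s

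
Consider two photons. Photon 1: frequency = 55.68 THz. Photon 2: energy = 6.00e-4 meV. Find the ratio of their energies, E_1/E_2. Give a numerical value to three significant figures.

3.84e5

E_1 = 3.689e-20 J (from frequency = 55.68 THz, via E = hf).
E_2 = 9.613e-26 J (from energy = 6.00e-4 meV, via E given directly).
Ratio = 3.689e-20 / 9.613e-26 = 3.84e5.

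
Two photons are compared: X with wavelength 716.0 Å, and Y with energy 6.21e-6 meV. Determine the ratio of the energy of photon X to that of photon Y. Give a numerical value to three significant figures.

2.79e9

E_X = 2.774e-18 J (from wavelength = 716.0 Å, via E = hc/λ).
E_Y = 9.950e-28 J (from energy = 6.21e-6 meV, via E given directly).
Ratio = 2.774e-18 / 9.950e-28 = 2.79e9.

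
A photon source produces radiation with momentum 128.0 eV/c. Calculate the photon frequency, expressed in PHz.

Use h = 6.62607015e-34 J·s, c = 2.99792458e8 m/s, 1 eV = 1.602176634e-19 J.
In SI units: p = 128.0 eV/c = 6.8407e-26 kg·m/s.
For a photon f = pc/h, so f = 3.095e16 Hz.
Converting to PHz: f = 30.95 PHz ≈ 31.0 PHz.

31.0 PHz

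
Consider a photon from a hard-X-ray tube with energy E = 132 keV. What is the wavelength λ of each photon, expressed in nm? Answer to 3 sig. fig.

9.39e-3 nm

Take h = 6.62607015e-34 J·s, c = 2.99792458e8 m/s, 1 eV = 1.602176634e-19 J.
Convert to SI: E = 132 keV = 2.1149e-14 J.
Apply λ = hc/E: λ = 9.393e-12 m.
Converting to nm: λ = 0.009393 nm ≈ 9.39e-3 nm.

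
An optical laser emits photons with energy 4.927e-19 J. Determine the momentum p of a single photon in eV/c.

Use c = 2.99792458e8 m/s, 1 eV = 1.602176634e-19 J.
The photon relation is p = E/c, giving p = 1.643e-27 kg·m/s.
Converting to eV/c: p = 3.075 eV/c ≈ 3.08 eV/c.

3.08 eV/c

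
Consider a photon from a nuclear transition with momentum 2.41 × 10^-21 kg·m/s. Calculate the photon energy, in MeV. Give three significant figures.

(c = 2.99792458 × 10^8 m/s, 1 eV = 1.602176634 × 10^-19 J.)
The photon relation is E = pc, giving E = 7.225 × 10^-13 J.
Converting to MeV: E = 4.509 MeV ≈ 4.51 MeV.

4.51 MeV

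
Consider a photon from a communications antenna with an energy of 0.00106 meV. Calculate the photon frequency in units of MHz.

256 MHz

(h = 6.62607015·10^-34 J·s, 1 eV = 1.602176634·10^-19 J.)
In SI units: E = 0.00106 meV = 1.6983·10^-25 J.
For a photon f = E/h, so f = 2.563·10^8 Hz.
Converting to MHz: f = 256.3 MHz ≈ 256 MHz.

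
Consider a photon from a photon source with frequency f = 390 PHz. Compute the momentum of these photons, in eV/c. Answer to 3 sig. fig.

Convert to SI: f = 390 PHz = 3.90 × 10^17 Hz.
Apply p = hf/c: p = 8.620 × 10^-25 kg·m/s.
Converting to eV/c: p = 1613 eV/c ≈ 1610 eV/c.

1610 eV/c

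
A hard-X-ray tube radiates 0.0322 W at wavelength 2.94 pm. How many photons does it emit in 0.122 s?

5.81·10^10 photons

Total energy: E_total = P·t = 0.0322 × 0.122 = 0.003928 J.
Per-photon energy: E = 6.757·10^-14 J.
N = E_total / E_photon = 5.81·10^10.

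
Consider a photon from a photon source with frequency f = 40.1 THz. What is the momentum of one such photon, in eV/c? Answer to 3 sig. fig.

0.166 eV/c

In SI units: f = 40.1 THz = 4.01e13 Hz.
The photon relation is p = hf/c, giving p = 8.863e-29 kg·m/s.
Converting to eV/c: p = 0.1658 eV/c ≈ 0.166 eV/c.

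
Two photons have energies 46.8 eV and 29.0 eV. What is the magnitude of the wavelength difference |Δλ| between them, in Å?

163 Å

Using λ = hc/E: λ₁ = 2.649 × 10^-8 m, λ₂ = 4.275 × 10^-8 m.
|Δλ| = |2.649 × 10^-8 − 4.275 × 10^-8| = 1.63 × 10^-8 m = 163 Å.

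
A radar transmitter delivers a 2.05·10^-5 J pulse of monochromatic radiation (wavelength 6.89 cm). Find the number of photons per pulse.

Per-photon energy: E = 2.883·10^-24 J (from wavelength = 6.89 cm).
N = E_total / E_photon = 2.05·10^-5 J / 2.883·10^-24 J = 7.11·10^18.

7.11·10^18 photons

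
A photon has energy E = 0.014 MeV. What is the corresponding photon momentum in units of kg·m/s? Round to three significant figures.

7.48 × 10^-24 kg·m/s

Convert to SI: E = 0.014 MeV = 2.2430 × 10^-15 J.
For a photon p = E/c, so p = 7.482 × 10^-24 kg·m/s.
So p ≈ 7.48 × 10^-24 kg·m/s.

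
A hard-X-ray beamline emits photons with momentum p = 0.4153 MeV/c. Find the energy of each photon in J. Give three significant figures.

(c = 2.99792458e8 m/s, 1 eV = 1.602176634e-19 J.)
In SI units: p = 0.4153 MeV/c = 2.2195e-22 kg·m/s.
For a photon E = pc, so E = 6.654e-14 J.
So E ≈ 6.65e-14 J.

6.65e-14 J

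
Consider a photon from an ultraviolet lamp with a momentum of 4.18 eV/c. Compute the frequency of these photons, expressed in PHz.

(h = 6.62607015e-34 J·s, c = 2.99792458e8 m/s, 1 eV = 1.602176634e-19 J.)
In SI units: p = 4.18 eV/c = 2.2339e-27 kg·m/s.
Since f = pc/h for a photon, f = 1.011e15 Hz.
Converting to PHz: f = 1.011 PHz ≈ 1.01 PHz.

1.01 PHz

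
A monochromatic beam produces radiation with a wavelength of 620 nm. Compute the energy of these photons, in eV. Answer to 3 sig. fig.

In SI units: λ = 620 nm = 6.2e-7 m.
Apply E = hc/λ: E = 3.204e-19 J.
Converting to eV: E = 2.000 eV ≈ 2.00 eV.

2.00 eV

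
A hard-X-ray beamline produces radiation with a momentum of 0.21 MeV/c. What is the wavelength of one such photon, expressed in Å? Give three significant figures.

0.0590 Å

Use h = 6.62607015 × 10^-34 J·s, c = 2.99792458 × 10^8 m/s, 1 eV = 1.602176634 × 10^-19 J.
In SI units: p = 0.21 MeV/c = 1.1223 × 10^-22 kg·m/s.
Since λ = h/p for a photon, λ = 5.904 × 10^-12 m.
Converting to Å: λ = 0.05904 Å ≈ 0.0590 Å.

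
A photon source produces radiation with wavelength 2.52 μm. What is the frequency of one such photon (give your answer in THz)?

Take c = 2.99792458e8 m/s.
First convert: λ = 2.52 μm = 2.52e-6 m.
For a photon f = c/λ, so f = 1.190e14 Hz.
Converting to THz: f = 119.0 THz ≈ 119 THz.

119 THz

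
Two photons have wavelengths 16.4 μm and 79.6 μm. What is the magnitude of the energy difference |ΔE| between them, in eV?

0.0600 eV

Using E = hc/λ: E₁ = 1.211 × 10^-20 J, E₂ = 2.496 × 10^-21 J.
|ΔE| = |1.211 × 10^-20 − 2.496 × 10^-21| = 9.62 × 10^-21 J = 0.0600 eV.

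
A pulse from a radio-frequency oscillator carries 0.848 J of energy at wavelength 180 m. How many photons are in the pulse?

7.68e26 photons

Per-photon energy: E = 1.104e-27 J (from wavelength = 180 m).
N = E_total / E_photon = 0.848 J / 1.104e-27 J = 7.68e26.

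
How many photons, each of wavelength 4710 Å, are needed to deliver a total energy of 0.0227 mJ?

5.38e13 photons

Per-photon energy: E = 4.218e-19 J (from wavelength = 4710 Å).
N = E_total / E_photon = 2.27e-5 J / 4.218e-19 J = 5.38e13.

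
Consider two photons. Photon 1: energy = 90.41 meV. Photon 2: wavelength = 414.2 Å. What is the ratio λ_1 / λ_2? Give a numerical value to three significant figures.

λ_1 = 1.371·10^-5 m (from energy = 90.41 meV, via λ = hc/E).
λ_2 = 4.142·10^-8 m (from wavelength = 414.2 Å, via λ given directly).
Ratio = 1.371·10^-5 / 4.142·10^-8 = 331.

331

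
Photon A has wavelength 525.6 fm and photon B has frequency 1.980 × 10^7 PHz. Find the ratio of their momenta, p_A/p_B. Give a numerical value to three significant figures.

p_A = 1.261 × 10^-21 kg·m/s (from wavelength = 525.6 fm, via p = h/λ).
p_B = 4.376 × 10^-20 kg·m/s (from frequency = 1.980 × 10^7 PHz, via p = hf/c).
Ratio = 1.261 × 10^-21 / 4.376 × 10^-20 = 0.0288.

0.0288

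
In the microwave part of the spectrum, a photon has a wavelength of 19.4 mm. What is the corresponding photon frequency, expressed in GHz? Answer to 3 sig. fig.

(c = 2.99792458 × 10^8 m/s.)
In SI units: λ = 19.4 mm = 0.0194 m.
For a photon f = c/λ, so f = 1.545 × 10^10 Hz.
Converting to GHz: f = 15.45 GHz ≈ 15.5 GHz.

15.5 GHz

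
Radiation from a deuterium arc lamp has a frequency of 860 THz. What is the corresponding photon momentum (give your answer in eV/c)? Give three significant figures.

Take h = 6.62607015e-34 J·s, c = 2.99792458e8 m/s, 1 eV = 1.602176634e-19 J.
Convert to SI: f = 860 THz = 8.6e14 Hz.
Apply p = hf/c: p = 1.901e-27 kg·m/s.
Converting to eV/c: p = 3.557 eV/c ≈ 3.56 eV/c.

3.56 eV/c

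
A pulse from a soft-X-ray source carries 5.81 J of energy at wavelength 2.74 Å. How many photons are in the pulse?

8.01·10^15 photons

Per-photon energy: E = 7.250·10^-16 J (from wavelength = 2.74 Å).
N = E_total / E_photon = 5.81 J / 7.250·10^-16 J = 8.01·10^15.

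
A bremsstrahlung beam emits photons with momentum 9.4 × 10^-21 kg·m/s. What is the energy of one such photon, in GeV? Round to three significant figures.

Apply E = pc: E = 2.818 × 10^-12 J.
Converting to GeV: E = 0.01759 GeV ≈ 0.0176 GeV.

0.0176 GeV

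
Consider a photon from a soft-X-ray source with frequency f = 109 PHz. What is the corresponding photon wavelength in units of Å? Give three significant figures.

Take c = 2.99792458·10^8 m/s.
In SI units: f = 109 PHz = 1.09·10^17 Hz.
Since λ = c/f for a photon, λ = 2.750·10^-9 m.
Converting to Å: λ = 27.50 Å ≈ 27.5 Å.

27.5 Å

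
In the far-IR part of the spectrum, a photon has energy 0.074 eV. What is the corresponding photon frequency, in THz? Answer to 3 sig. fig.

17.9 THz

Convert to SI: E = 0.074 eV = 1.1856 × 10^-20 J.
The photon relation is f = E/h, giving f = 1.789 × 10^13 Hz.
Converting to THz: f = 17.89 THz ≈ 17.9 THz.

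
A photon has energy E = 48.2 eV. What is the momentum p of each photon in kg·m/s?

Convert to SI: E = 48.2 eV = 7.7225e-18 J.
The photon relation is p = E/c, giving p = 2.576e-26 kg·m/s.
So p ≈ 2.58e-26 kg·m/s.

2.58e-26 kg·m/s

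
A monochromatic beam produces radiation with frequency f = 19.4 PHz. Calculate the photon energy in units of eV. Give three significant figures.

80.2 eV

In SI units: f = 19.4 PHz = 1.94e16 Hz.
For a photon E = hf, so E = 1.285e-17 J.
Converting to eV: E = 80.23 eV ≈ 80.2 eV.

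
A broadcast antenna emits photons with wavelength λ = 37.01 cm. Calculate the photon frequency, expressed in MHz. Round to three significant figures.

(c = 2.99792458 × 10^8 m/s.)
First convert: λ = 37.01 cm = 0.3701 m.
The photon relation is f = c/λ, giving f = 8.100 × 10^8 Hz.
Converting to MHz: f = 810.0 MHz ≈ 810 MHz.

810 MHz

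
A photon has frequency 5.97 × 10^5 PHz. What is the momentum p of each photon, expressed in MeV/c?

2.47 MeV/c

(h = 6.62607015 × 10^-34 J·s, c = 2.99792458 × 10^8 m/s, 1 eV = 1.602176634 × 10^-19 J.)
In SI units: f = 5.97 × 10^5 PHz = 5.97 × 10^20 Hz.
Since p = hf/c for a photon, p = 1.320 × 10^-21 kg·m/s.
Converting to MeV/c: p = 2.469 MeV/c ≈ 2.47 MeV/c.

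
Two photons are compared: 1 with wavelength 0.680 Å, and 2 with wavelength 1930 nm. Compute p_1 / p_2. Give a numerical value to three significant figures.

2.84 × 10^4

p_1 = 9.744 × 10^-24 kg·m/s (from wavelength = 0.680 Å, via p = h/λ).
p_2 = 3.433 × 10^-28 kg·m/s (from wavelength = 1930 nm, via p = h/λ).
Ratio = 9.744 × 10^-24 / 3.433 × 10^-28 = 2.84 × 10^4.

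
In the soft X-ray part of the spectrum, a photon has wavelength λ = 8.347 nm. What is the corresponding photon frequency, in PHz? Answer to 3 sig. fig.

35.9 PHz

Use c = 2.99792458e8 m/s.
In SI units: λ = 8.347 nm = 8.347e-9 m.
The photon relation is f = c/λ, giving f = 3.592e16 Hz.
Converting to PHz: f = 35.92 PHz ≈ 35.9 PHz.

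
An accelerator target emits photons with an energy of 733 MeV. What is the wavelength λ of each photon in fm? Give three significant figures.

In SI units: E = 733 MeV = 1.1744 × 10^-10 J.
The photon relation is λ = hc/E, giving λ = 1.691 × 10^-15 m.
Converting to fm: λ = 1.691 fm ≈ 1.69 fm.

1.69 fm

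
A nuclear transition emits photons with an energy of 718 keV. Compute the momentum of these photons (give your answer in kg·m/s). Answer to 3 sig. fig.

3.84 × 10^-22 kg·m/s

In SI units: E = 718 keV = 1.1504 × 10^-13 J.
Since p = E/c for a photon, p = 3.837 × 10^-22 kg·m/s.
So p ≈ 3.84 × 10^-22 kg·m/s.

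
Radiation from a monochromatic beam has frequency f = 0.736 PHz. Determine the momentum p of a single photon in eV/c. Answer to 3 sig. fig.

3.04 eV/c

Convert to SI: f = 0.736 PHz = 7.36·10^14 Hz.
For a photon p = hf/c, so p = 1.627·10^-27 kg·m/s.
Converting to eV/c: p = 3.044 eV/c ≈ 3.04 eV/c.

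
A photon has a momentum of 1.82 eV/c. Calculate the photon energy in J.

Take c = 2.99792458e8 m/s, 1 eV = 1.602176634e-19 J.
In SI units: p = 1.82 eV/c = 9.7266e-28 kg·m/s.
Since E = pc for a photon, E = 2.916e-19 J.
So E ≈ 2.92e-19 J.

2.92e-19 J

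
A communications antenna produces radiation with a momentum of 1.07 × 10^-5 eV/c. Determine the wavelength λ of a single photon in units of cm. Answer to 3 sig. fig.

First convert: p = 1.07 × 10^-5 eV/c = 5.7184 × 10^-33 kg·m/s.
Apply λ = h/p: λ = 0.1159 m.
Converting to cm: λ = 11.59 cm ≈ 11.6 cm.

11.6 cm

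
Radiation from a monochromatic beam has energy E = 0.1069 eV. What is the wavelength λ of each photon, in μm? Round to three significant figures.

11.6 μm

(h = 6.62607015e-34 J·s, c = 2.99792458e8 m/s, 1 eV = 1.602176634e-19 J.)
In SI units: E = 0.1069 eV = 1.7127e-20 J.
The photon relation is λ = hc/E, giving λ = 1.160e-5 m.
Converting to μm: λ = 11.60 μm ≈ 11.6 μm.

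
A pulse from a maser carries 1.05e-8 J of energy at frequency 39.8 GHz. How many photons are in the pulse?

3.98e14 photons

Per-photon energy: E = 2.637e-23 J (from frequency = 39.8 GHz).
N = E_total / E_photon = 1.05e-8 J / 2.637e-23 J = 3.98e14.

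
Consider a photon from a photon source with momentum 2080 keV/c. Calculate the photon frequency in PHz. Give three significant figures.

First convert: p = 2080 keV/c = 1.1116 × 10^-21 kg·m/s.
For a photon f = pc/h, so f = 5.029 × 10^20 Hz.
Converting to PHz: f = 502900 PHz ≈ 5.03 × 10^5 PHz.

5.03 × 10^5 PHz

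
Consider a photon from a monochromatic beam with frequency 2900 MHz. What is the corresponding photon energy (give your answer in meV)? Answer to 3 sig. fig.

Use h = 6.62607015·10^-34 J·s, 1 eV = 1.602176634·10^-19 J.
In SI units: f = 2900 MHz = 2.9·10^9 Hz.
Since E = hf for a photon, E = 1.922·10^-24 J.
Converting to meV: E = 0.01199 meV ≈ 0.0120 meV.

0.0120 meV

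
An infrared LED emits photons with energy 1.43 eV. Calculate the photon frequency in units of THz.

First convert: E = 1.43 eV = 2.2911·10^-19 J.
The photon relation is f = E/h, giving f = 3.458·10^14 Hz.
Converting to THz: f = 345.8 THz ≈ 346 THz.

346 THz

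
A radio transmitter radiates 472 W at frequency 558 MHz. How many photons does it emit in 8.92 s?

Total energy: E_total = P·t = 472 × 8.92 = 4210 J.
Per-photon energy: E = 3.697e-25 J.
N = E_total / E_photon = 1.14e28.

1.14e28 photons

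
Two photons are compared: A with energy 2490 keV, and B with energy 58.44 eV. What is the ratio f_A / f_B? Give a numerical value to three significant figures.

4.26 × 10^4

f_A = 6.021 × 10^20 Hz (from energy = 2490 keV, via f = E/h).
f_B = 1.413 × 10^16 Hz (from energy = 58.44 eV, via f = E/h).
Ratio = 6.021 × 10^20 / 1.413 × 10^16 = 4.26 × 10^4.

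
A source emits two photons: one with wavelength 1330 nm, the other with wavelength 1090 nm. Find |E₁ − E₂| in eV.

Using E = hc/λ: E₁ = 1.494e-19 J, E₂ = 1.822e-19 J.
|ΔE| = |1.494e-19 − 1.822e-19| = 3.29e-20 J = 0.205 eV.

0.205 eV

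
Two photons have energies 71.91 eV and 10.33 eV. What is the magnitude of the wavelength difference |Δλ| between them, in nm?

103 nm

Using λ = hc/E: λ₁ = 1.7242 × 10^-8 m, λ₂ = 1.2002 × 10^-7 m.
|Δλ| = |1.7242 × 10^-8 − 1.2002 × 10^-7| = 1.03 × 10^-7 m = 103 nm.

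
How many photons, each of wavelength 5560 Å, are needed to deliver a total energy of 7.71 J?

2.16e19 photons

Per-photon energy: E = 3.573e-19 J (from wavelength = 5560 Å).
N = E_total / E_photon = 7.71 J / 3.573e-19 J = 2.16e19.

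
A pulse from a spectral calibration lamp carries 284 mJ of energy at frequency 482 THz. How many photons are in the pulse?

Per-photon energy: E = 3.194e-19 J (from frequency = 482 THz).
N = E_total / E_photon = 0.284 J / 3.194e-19 J = 8.89e17.

8.89e17 photons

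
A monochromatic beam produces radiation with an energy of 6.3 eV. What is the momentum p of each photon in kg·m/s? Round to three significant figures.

3.37e-27 kg·m/s

Take c = 2.99792458e8 m/s, 1 eV = 1.602176634e-19 J.
Convert to SI: E = 6.3 eV = 1.0094e-18 J.
For a photon p = E/c, so p = 3.367e-27 kg·m/s.
So p ≈ 3.37e-27 kg·m/s.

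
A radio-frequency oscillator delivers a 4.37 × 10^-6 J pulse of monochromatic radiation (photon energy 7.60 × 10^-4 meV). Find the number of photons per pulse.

3.59 × 10^19 photons

Per-photon energy: E = 1.218 × 10^-25 J (from energy = 7.60 × 10^-4 meV).
N = E_total / E_photon = 4.37 × 10^-6 J / 1.218 × 10^-25 J = 3.59 × 10^19.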